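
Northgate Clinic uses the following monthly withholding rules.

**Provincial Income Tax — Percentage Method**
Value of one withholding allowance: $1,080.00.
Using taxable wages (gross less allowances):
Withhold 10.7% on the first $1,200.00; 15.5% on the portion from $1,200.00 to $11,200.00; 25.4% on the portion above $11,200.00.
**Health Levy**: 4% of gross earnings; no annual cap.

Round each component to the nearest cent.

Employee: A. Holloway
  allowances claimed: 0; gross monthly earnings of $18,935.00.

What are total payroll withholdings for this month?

Provincial Income Tax: taxable = $18,935.00
  $1,678.40 + 25.4% × ($18,935.00 − $11,200.00) = $1,678.40 + 25.4% × $7,735.00 = $3,643.09
Health Levy: 4% × $18,935.00 = $757.40
Total: $3,643.09 + $757.40 = $4,400.49

$4,400.49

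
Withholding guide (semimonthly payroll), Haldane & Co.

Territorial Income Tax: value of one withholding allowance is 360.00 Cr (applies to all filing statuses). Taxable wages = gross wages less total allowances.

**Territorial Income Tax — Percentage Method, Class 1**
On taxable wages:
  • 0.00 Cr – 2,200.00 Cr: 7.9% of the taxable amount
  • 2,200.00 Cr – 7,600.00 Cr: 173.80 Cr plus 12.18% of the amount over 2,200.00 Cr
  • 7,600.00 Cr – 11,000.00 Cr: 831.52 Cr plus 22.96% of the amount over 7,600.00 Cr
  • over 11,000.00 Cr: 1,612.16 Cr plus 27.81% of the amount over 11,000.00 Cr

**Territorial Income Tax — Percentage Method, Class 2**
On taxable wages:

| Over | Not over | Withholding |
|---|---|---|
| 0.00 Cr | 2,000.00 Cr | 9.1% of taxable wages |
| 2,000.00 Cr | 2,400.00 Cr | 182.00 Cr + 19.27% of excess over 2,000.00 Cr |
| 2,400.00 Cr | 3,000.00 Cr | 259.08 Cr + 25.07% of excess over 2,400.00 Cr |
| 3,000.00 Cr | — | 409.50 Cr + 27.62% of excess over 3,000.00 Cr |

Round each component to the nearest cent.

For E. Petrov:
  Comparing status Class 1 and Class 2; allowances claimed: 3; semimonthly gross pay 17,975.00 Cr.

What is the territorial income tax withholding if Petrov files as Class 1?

3,251.56 Cr

Territorial Income Tax (Class 1): taxable = 17,975.00 Cr − 3×360.00 Cr = 16,895.00 Cr
  1,612.16 Cr + 27.81% × (16,895.00 Cr − 11,000.00 Cr) = 1,612.16 Cr + 27.81% × 5,895.00 Cr = 3,251.56 Cr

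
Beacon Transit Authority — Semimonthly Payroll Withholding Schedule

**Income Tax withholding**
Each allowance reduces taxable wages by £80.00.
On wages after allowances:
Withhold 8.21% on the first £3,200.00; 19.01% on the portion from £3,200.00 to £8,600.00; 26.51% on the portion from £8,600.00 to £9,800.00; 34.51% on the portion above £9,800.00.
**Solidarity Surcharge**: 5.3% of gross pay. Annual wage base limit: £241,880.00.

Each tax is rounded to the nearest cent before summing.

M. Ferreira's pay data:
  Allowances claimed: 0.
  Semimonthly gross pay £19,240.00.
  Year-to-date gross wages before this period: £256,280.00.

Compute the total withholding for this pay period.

£4,865.12

Income Tax: taxable = £19,240.00
  £1,607.38 + 34.51% × (£19,240.00 − £9,800.00) = £1,607.38 + 34.51% × £9,440.00 = £4,865.12
Solidarity Surcharge: YTD £256,280.00 ≥ cap £241,880.00 → £0.00
Total: £4,865.12 + £0.00 = £4,865.12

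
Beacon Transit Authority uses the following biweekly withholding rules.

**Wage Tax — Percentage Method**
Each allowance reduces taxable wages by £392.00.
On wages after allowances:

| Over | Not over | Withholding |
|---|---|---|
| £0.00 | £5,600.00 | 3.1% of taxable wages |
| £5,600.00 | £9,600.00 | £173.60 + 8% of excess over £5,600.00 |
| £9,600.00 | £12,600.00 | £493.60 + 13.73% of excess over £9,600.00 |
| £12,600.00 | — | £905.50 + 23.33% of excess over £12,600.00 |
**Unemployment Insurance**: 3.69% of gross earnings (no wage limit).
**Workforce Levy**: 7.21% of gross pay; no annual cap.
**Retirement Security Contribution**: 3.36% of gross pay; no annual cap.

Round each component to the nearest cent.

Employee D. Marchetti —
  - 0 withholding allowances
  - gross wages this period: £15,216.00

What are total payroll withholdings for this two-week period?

Wage Tax: taxable = £15,216.00
  £905.50 + 23.33% × (£15,216.00 − £12,600.00) = £905.50 + 23.33% × £2,616.00 = £1,515.81
Unemployment Insurance: 3.69% × £15,216.00 = £561.47
Workforce Levy: 7.21% × £15,216.00 = £1,097.07
Retirement Security Contribution: 3.36% × £15,216.00 = £511.26
Total: £1,515.81 + £561.47 + £1,097.07 + £511.26 = £3,685.61

£3,685.61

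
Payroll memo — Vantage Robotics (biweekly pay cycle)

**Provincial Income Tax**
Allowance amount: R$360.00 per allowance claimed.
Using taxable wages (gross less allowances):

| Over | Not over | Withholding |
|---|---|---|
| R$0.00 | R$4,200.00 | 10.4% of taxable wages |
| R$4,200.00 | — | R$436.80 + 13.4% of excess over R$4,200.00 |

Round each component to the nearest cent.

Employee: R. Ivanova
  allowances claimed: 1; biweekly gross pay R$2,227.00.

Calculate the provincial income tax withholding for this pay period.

Provincial Income Tax: taxable = R$2,227.00 − 1×R$360.00 = R$1,867.00
  10.4% × R$1,867.00 = R$194.17

R$194.17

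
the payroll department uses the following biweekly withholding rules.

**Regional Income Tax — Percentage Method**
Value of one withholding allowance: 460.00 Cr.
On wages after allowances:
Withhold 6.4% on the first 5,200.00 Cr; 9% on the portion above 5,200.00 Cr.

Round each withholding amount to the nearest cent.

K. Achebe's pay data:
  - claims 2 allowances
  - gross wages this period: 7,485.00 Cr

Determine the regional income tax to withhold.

Regional Income Tax: taxable = 7,485.00 Cr − 2×460.00 Cr = 6,565.00 Cr
  332.80 Cr + 9% × (6,565.00 Cr − 5,200.00 Cr) = 332.80 Cr + 9% × 1,365.00 Cr = 455.65 Cr

455.65 Cr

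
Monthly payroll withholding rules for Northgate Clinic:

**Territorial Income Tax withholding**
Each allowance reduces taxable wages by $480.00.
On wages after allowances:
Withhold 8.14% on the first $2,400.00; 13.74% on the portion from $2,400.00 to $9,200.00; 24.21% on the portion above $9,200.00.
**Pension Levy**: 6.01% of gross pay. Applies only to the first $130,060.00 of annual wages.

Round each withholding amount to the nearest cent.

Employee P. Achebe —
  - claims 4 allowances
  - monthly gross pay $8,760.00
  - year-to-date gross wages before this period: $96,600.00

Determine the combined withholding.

$1,331.90

Territorial Income Tax: taxable = $8,760.00 − 4×$480.00 = $6,840.00
  $195.36 + 13.74% × ($6,840.00 − $2,400.00) = $195.36 + 13.74% × $4,440.00 = $805.42
Pension Levy: 6.01% × $8,760.00 = $526.48
Total: $805.42 + $526.48 = $1,331.90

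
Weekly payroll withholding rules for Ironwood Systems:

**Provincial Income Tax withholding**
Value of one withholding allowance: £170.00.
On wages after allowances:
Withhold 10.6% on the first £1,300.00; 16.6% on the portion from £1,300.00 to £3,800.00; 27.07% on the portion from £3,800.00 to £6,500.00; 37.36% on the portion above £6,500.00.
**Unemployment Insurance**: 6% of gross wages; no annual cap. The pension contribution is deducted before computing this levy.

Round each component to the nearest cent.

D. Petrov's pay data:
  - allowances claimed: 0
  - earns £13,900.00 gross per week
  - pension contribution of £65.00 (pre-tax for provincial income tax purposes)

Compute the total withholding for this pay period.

£4,854.15

Provincial Income Tax: taxable = £13,900.00 − £65.00 = £13,835.00
  £1,283.69 + 37.36% × (£13,835.00 − £6,500.00) = £1,283.69 + 37.36% × £7,335.00 = £4,024.05
Unemployment Insurance: 6% × £13,835.00 = £830.10
Total: £4,024.05 + £830.10 = £4,854.15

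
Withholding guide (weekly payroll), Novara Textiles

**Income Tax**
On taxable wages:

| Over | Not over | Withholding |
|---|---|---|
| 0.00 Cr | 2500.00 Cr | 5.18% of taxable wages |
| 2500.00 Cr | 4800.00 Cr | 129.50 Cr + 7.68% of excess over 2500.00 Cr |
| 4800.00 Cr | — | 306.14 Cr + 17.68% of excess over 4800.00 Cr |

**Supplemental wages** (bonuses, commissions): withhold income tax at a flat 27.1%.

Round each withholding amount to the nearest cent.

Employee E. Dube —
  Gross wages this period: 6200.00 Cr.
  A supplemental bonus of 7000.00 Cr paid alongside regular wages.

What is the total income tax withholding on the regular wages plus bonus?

2450.66 Cr

Income Tax: taxable = 6200.00 Cr
  306.14 Cr + 17.68% × (6200.00 Cr − 4800.00 Cr) = 306.14 Cr + 17.68% × 1400.00 Cr = 553.66 Cr
Supplemental (27.1% flat on bonus): 27.1% × 7000.00 Cr = 1897.00 Cr
Total income tax: 553.66 Cr + 1897.00 Cr = 2450.66 Cr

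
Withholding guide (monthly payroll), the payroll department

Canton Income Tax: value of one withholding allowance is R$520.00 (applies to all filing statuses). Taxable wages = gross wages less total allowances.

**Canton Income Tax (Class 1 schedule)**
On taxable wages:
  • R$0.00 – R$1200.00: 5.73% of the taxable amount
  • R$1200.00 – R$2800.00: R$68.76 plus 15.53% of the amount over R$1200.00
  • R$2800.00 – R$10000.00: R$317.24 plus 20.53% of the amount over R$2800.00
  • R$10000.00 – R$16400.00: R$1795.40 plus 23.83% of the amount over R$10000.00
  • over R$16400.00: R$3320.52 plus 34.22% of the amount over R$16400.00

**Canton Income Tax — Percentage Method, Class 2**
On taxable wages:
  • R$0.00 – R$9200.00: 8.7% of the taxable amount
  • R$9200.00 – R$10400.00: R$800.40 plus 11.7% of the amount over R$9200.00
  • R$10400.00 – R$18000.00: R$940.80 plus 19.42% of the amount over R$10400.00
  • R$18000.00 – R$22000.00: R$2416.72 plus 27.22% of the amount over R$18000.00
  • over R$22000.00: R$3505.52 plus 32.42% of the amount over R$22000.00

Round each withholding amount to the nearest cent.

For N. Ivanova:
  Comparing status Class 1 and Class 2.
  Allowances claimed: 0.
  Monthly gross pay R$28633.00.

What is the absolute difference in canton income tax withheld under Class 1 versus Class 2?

R$1850.71

Canton Income Tax (Class 1): taxable = R$28633.00
  R$3320.52 + 34.22% × (R$28633.00 − R$16400.00) = R$3320.52 + 34.22% × R$12233.00 = R$7506.65
Canton Income Tax (Class 2): taxable = R$28633.00
  R$3505.52 + 32.42% × (R$28633.00 − R$22000.00) = R$3505.52 + 32.42% × R$6633.00 = R$5655.94
Difference: |R$7506.65 − R$5655.94| = R$1850.71 (higher under Class 1)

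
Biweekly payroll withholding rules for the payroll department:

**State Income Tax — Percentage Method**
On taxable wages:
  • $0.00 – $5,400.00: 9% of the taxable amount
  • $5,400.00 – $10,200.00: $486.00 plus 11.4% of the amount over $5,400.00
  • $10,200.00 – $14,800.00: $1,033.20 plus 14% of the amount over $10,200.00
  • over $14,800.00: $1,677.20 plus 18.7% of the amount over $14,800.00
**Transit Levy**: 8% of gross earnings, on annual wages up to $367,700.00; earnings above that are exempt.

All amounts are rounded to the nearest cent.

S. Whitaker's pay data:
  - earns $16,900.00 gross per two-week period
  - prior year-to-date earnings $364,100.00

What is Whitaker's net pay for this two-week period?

$14,542.10

State Income Tax: taxable = $16,900.00
  $1,677.20 + 18.7% × ($16,900.00 − $14,800.00) = $1,677.20 + 18.7% × $2,100.00 = $2,069.90
Transit Levy: cap $367,700.00 − YTD $364,100.00 = $3,600.00 subject; 8% × $3,600.00 = $288.00
Total withheld: $2,069.90 + $288.00 = $2,357.90
Net pay: $16,900.00 − $2,357.90 = $14,542.10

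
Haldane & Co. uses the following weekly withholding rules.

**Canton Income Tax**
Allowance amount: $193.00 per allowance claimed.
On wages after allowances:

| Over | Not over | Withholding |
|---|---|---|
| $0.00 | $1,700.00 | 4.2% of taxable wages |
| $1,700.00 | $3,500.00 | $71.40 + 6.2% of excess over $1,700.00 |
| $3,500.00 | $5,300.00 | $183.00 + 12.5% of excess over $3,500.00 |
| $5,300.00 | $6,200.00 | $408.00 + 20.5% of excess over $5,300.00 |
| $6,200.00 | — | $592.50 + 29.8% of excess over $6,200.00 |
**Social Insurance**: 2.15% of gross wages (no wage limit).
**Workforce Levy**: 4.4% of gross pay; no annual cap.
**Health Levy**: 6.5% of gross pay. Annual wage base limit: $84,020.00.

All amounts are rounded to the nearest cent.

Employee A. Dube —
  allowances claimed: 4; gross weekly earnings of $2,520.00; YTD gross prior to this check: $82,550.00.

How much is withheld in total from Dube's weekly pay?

Canton Income Tax: taxable = $2,520.00 − 4×$193.00 = $1,748.00
  $71.40 + 6.2% × ($1,748.00 − $1,700.00) = $71.40 + 6.2% × $48.00 = $74.38
Social Insurance: 2.15% × $2,520.00 = $54.18
Workforce Levy: 4.4% × $2,520.00 = $110.88
Health Levy: cap $84,020.00 − YTD $82,550.00 = $1,470.00 subject; 6.5% × $1,470.00 = $95.55
Total: $74.38 + $54.18 + $110.88 + $95.55 = $334.99

$334.99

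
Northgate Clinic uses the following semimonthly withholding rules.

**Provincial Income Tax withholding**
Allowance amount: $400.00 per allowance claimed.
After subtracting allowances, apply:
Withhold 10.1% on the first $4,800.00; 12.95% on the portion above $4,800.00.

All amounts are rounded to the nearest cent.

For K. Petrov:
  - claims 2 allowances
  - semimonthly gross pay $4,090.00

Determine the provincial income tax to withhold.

Provincial Income Tax: taxable = $4,090.00 − 2×$400.00 = $3,290.00
  10.1% × $3,290.00 = $332.29

$332.29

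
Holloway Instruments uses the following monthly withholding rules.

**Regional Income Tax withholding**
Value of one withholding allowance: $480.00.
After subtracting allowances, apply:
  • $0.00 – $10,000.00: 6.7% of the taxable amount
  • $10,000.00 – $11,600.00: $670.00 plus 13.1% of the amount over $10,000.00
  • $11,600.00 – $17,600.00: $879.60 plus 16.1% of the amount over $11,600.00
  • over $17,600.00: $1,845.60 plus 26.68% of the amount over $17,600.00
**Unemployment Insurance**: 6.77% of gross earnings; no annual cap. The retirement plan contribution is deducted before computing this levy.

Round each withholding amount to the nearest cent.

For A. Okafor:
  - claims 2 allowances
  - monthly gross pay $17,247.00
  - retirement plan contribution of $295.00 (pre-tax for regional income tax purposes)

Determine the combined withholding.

$2,734.36

Regional Income Tax: taxable = $17,247.00 − $295.00 − 2×$480.00 = $15,992.00
  $879.60 + 16.1% × ($15,992.00 − $11,600.00) = $879.60 + 16.1% × $4,392.00 = $1,586.71
Unemployment Insurance: 6.77% × $16,952.00 = $1,147.65
Total: $1,586.71 + $1,147.65 = $2,734.36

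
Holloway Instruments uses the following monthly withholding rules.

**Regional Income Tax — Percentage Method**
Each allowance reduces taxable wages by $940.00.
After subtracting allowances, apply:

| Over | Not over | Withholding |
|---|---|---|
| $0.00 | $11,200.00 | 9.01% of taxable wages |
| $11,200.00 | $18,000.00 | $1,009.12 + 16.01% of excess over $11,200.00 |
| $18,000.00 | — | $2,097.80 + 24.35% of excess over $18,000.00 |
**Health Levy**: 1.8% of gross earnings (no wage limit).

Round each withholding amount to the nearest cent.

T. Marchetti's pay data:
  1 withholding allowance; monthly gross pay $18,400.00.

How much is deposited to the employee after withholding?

$16,057.45

Regional Income Tax: taxable = $18,400.00 − 1×$940.00 = $17,460.00
  $1,009.12 + 16.01% × ($17,460.00 − $11,200.00) = $1,009.12 + 16.01% × $6,260.00 = $2,011.35
Health Levy: 1.8% × $18,400.00 = $331.20
Total withheld: $2,011.35 + $331.20 = $2,342.55
Net pay: $18,400.00 − $2,342.55 = $16,057.45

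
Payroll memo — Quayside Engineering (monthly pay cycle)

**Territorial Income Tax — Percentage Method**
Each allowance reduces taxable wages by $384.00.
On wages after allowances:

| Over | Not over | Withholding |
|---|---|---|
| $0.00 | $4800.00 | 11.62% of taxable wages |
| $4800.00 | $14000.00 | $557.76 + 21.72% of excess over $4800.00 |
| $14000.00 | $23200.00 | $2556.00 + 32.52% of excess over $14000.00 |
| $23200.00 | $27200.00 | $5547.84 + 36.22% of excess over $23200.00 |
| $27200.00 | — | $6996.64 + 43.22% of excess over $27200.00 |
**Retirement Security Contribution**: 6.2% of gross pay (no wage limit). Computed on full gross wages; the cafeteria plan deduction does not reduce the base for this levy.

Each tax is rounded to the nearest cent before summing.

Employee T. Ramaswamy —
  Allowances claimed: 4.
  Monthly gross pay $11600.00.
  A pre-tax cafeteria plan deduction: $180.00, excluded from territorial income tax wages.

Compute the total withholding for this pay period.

$2381.20

Territorial Income Tax: taxable = $11600.00 − $180.00 − 4×$384.00 = $9884.00
  $557.76 + 21.72% × ($9884.00 − $4800.00) = $557.76 + 21.72% × $5084.00 = $1662.00
Retirement Security Contribution: 6.2% × $11600.00 = $719.20
Total: $1662.00 + $719.20 = $2381.20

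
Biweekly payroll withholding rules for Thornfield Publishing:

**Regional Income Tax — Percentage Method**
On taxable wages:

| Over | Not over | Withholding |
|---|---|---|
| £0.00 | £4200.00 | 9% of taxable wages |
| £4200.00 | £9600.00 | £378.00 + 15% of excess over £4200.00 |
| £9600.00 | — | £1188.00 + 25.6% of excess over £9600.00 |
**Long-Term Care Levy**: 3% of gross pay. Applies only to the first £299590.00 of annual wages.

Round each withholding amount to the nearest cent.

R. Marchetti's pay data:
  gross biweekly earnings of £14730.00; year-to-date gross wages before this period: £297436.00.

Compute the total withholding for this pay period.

£2565.90

Regional Income Tax: taxable = £14730.00
  £1188.00 + 25.6% × (£14730.00 − £9600.00) = £1188.00 + 25.6% × £5130.00 = £2501.28
Long-Term Care Levy: cap £299590.00 − YTD £297436.00 = £2154.00 subject; 3% × £2154.00 = £64.62
Total: £2501.28 + £64.62 = £2565.90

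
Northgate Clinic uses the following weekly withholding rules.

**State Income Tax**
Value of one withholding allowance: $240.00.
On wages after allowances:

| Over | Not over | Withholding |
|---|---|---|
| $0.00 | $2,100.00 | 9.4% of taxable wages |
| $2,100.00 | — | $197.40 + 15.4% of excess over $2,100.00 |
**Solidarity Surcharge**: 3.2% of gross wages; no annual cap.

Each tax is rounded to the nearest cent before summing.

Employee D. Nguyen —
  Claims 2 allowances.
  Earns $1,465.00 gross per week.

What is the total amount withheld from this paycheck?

$139.47

State Income Tax: taxable = $1,465.00 − 2×$240.00 = $985.00
  9.4% × $985.00 = $92.59
Solidarity Surcharge: 3.2% × $1,465.00 = $46.88
Total: $92.59 + $46.88 = $139.47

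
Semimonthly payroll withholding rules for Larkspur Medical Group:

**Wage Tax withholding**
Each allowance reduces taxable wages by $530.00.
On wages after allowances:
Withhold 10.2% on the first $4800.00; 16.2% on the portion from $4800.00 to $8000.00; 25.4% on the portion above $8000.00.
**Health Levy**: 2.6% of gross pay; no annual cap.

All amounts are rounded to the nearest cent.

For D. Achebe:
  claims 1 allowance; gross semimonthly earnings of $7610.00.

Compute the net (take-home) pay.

$6553.18

Wage Tax: taxable = $7610.00 − 1×$530.00 = $7080.00
  $489.60 + 16.2% × ($7080.00 − $4800.00) = $489.60 + 16.2% × $2280.00 = $858.96
Health Levy: 2.6% × $7610.00 = $197.86
Total withheld: $858.96 + $197.86 = $1056.82
Net pay: $7610.00 − $1056.82 = $6553.18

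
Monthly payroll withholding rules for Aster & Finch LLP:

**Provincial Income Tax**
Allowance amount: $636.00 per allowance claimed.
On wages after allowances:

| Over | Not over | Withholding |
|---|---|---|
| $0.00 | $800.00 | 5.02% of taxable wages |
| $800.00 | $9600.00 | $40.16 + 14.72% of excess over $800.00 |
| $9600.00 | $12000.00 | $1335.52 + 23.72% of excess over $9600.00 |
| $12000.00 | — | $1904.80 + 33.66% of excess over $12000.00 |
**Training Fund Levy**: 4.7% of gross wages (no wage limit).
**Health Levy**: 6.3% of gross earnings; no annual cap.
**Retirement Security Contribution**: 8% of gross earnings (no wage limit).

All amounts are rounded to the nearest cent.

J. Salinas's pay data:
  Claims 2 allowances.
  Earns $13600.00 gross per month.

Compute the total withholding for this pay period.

$4599.20

Provincial Income Tax: taxable = $13600.00 − 2×$636.00 = $12328.00
  $1904.80 + 33.66% × ($12328.00 − $12000.00) = $1904.80 + 33.66% × $328.00 = $2015.20
Training Fund Levy: 4.7% × $13600.00 = $639.20
Health Levy: 6.3% × $13600.00 = $856.80
Retirement Security Contribution: 8% × $13600.00 = $1088.00
Total: $2015.20 + $639.20 + $856.80 + $1088.00 = $4599.20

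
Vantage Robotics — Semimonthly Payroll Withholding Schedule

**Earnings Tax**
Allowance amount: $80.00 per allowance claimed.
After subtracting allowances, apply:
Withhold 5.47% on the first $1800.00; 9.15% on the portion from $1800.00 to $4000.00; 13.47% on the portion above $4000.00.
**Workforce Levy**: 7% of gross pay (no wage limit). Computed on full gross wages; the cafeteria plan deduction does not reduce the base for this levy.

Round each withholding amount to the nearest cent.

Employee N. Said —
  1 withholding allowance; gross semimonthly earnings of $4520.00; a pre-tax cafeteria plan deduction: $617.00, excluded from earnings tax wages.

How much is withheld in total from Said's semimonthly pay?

$599.96

Earnings Tax: taxable = $4520.00 − $617.00 − 1×$80.00 = $3823.00
  $98.46 + 9.15% × ($3823.00 − $1800.00) = $98.46 + 9.15% × $2023.00 = $283.56
Workforce Levy: 7% × $4520.00 = $316.40
Total: $283.56 + $316.40 = $599.96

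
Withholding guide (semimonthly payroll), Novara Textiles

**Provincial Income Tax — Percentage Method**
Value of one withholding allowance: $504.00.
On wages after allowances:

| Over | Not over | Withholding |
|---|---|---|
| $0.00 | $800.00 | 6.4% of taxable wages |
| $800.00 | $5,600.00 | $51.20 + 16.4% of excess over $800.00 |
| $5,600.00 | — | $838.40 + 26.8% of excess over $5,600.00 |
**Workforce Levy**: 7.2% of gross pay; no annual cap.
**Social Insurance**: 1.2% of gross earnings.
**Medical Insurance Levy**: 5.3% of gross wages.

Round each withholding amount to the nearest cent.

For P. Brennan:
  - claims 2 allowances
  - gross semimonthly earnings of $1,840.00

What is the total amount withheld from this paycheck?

$308.53

Provincial Income Tax: taxable = $1,840.00 − 2×$504.00 = $832.00
  $51.20 + 16.4% × ($832.00 − $800.00) = $51.20 + 16.4% × $32.00 = $56.45
Workforce Levy: 7.2% × $1,840.00 = $132.48
Social Insurance: 1.2% × $1,840.00 = $22.08
Medical Insurance Levy: 5.3% × $1,840.00 = $97.52
Total: $56.45 + $132.48 + $22.08 + $97.52 = $308.53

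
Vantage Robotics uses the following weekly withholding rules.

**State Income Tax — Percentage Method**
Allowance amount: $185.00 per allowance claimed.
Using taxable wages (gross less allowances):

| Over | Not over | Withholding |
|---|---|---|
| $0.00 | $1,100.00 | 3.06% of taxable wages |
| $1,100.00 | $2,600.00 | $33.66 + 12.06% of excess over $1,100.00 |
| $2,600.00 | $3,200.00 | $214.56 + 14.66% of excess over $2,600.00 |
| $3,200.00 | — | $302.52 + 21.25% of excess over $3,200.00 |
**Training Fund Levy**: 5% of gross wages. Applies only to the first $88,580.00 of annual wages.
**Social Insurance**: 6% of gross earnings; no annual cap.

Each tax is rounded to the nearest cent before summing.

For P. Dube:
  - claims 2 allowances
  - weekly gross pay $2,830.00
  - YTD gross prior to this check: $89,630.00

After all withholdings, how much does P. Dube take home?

$2,462.52

State Income Tax: taxable = $2,830.00 − 2×$185.00 = $2,460.00
  $33.66 + 12.06% × ($2,460.00 − $1,100.00) = $33.66 + 12.06% × $1,360.00 = $197.68
Training Fund Levy: YTD $89,630.00 ≥ cap $88,580.00 → $0.00
Social Insurance: 6% × $2,830.00 = $169.80
Total withheld: $197.68 + $0.00 + $169.80 = $367.48
Net pay: $2,830.00 − $367.48 = $2,462.52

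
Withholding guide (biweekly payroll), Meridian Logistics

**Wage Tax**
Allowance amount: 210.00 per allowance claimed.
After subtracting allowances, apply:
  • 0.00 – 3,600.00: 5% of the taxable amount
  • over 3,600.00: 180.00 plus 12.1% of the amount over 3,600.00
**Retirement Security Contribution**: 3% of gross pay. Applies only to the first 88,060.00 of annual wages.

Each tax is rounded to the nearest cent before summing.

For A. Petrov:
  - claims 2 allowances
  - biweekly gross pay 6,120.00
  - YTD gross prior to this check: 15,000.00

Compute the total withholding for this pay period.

617.70

Wage Tax: taxable = 6,120.00 − 2×210.00 = 5,700.00
  180.00 + 12.1% × (5,700.00 − 3,600.00) = 180.00 + 12.1% × 2,100.00 = 434.10
Retirement Security Contribution: 3% × 6,120.00 = 183.60
Total: 434.10 + 183.60 = 617.70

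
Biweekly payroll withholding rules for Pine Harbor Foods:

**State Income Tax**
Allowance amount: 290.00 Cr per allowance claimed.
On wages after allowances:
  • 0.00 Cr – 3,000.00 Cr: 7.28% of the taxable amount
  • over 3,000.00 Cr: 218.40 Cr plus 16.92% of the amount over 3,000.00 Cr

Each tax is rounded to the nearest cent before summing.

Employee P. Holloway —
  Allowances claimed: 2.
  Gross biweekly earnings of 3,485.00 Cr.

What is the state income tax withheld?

211.48 Cr

State Income Tax: taxable = 3,485.00 Cr − 2×290.00 Cr = 2,905.00 Cr
  7.28% × 2,905.00 Cr = 211.48 Cr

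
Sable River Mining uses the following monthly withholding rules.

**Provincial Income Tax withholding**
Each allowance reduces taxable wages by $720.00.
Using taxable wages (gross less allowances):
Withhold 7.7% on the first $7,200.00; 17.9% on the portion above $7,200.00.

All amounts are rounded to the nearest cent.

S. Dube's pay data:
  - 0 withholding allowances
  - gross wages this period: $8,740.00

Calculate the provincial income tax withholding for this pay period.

Provincial Income Tax: taxable = $8,740.00
  $554.40 + 17.9% × ($8,740.00 − $7,200.00) = $554.40 + 17.9% × $1,540.00 = $830.06

$830.06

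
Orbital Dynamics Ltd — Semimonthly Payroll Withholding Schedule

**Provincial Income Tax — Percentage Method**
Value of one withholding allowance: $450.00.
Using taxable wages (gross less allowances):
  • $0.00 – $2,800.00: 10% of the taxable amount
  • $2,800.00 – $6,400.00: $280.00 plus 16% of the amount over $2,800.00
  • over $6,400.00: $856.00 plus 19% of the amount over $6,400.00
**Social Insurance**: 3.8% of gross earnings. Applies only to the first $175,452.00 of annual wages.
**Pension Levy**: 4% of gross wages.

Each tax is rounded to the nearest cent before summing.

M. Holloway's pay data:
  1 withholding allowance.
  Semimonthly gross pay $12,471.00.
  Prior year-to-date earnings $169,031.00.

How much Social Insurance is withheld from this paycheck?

Social Insurance: cap $175,452.00 − YTD $169,031.00 = $6,421.00 subject; 3.8% × $6,421.00 = $244.00

$244.00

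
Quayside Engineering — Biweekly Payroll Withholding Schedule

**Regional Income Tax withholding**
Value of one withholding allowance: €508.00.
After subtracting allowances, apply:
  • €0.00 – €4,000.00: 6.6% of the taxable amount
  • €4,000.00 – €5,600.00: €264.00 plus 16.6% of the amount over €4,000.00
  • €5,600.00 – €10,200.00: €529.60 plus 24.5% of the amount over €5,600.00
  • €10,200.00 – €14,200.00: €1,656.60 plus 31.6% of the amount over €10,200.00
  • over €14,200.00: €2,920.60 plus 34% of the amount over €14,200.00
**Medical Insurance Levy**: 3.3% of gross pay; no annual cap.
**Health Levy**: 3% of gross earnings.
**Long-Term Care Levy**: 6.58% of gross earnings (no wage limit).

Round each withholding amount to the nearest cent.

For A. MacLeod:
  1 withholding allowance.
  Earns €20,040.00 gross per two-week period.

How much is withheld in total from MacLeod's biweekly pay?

Regional Income Tax: taxable = €20,040.00 − 1×€508.00 = €19,532.00
  €2,920.60 + 34% × (€19,532.00 − €14,200.00) = €2,920.60 + 34% × €5,332.00 = €4,733.48
Medical Insurance Levy: 3.3% × €20,040.00 = €661.32
Health Levy: 3% × €20,040.00 = €601.20
Long-Term Care Levy: 6.58% × €20,040.00 = €1,318.63
Total: €4,733.48 + €661.32 + €601.20 + €1,318.63 = €7,314.63

€7,314.63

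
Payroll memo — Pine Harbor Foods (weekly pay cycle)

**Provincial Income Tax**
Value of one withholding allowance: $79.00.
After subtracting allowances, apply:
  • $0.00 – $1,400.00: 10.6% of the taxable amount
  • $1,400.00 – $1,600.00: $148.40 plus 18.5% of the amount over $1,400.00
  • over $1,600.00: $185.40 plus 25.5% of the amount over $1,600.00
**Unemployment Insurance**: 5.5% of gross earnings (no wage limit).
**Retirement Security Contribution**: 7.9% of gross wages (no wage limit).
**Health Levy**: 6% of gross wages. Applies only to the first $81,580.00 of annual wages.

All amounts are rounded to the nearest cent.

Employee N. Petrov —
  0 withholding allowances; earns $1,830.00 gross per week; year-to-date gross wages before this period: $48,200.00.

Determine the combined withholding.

$599.07

Provincial Income Tax: taxable = $1,830.00
  $185.40 + 25.5% × ($1,830.00 − $1,600.00) = $185.40 + 25.5% × $230.00 = $244.05
Unemployment Insurance: 5.5% × $1,830.00 = $100.65
Retirement Security Contribution: 7.9% × $1,830.00 = $144.57
Health Levy: 6% × $1,830.00 = $109.80
Total: $244.05 + $100.65 + $144.57 + $109.80 = $599.07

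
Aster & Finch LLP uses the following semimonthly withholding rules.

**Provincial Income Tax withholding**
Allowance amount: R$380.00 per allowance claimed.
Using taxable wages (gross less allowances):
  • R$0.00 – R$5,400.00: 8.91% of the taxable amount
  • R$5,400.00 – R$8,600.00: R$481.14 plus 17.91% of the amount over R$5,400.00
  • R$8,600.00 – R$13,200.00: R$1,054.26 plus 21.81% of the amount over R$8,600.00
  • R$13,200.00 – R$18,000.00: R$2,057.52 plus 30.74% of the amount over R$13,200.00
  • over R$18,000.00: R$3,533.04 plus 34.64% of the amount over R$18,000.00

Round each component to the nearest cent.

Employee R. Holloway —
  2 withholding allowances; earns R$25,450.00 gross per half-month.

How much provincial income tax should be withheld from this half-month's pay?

Provincial Income Tax: taxable = R$25,450.00 − 2×R$380.00 = R$24,690.00
  R$3,533.04 + 34.64% × (R$24,690.00 − R$18,000.00) = R$3,533.04 + 34.64% × R$6,690.00 = R$5,850.46

R$5,850.46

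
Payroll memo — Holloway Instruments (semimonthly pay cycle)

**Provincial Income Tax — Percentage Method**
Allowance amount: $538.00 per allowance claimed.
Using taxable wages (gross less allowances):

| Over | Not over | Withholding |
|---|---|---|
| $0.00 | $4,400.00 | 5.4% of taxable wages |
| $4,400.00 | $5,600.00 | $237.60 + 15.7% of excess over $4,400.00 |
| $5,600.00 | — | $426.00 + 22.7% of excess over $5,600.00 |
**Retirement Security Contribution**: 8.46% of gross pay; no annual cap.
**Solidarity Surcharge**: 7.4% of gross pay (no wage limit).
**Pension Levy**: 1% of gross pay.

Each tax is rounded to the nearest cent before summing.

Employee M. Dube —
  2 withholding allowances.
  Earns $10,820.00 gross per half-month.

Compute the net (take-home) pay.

$7,629.06

Provincial Income Tax: taxable = $10,820.00 − 2×$538.00 = $9,744.00
  $426.00 + 22.7% × ($9,744.00 − $5,600.00) = $426.00 + 22.7% × $4,144.00 = $1,366.69
Retirement Security Contribution: 8.46% × $10,820.00 = $915.37
Solidarity Surcharge: 7.4% × $10,820.00 = $800.68
Pension Levy: 1% × $10,820.00 = $108.20
Total withheld: $1,366.69 + $915.37 + $800.68 + $108.20 = $3,190.94
Net pay: $10,820.00 − $3,190.94 = $7,629.06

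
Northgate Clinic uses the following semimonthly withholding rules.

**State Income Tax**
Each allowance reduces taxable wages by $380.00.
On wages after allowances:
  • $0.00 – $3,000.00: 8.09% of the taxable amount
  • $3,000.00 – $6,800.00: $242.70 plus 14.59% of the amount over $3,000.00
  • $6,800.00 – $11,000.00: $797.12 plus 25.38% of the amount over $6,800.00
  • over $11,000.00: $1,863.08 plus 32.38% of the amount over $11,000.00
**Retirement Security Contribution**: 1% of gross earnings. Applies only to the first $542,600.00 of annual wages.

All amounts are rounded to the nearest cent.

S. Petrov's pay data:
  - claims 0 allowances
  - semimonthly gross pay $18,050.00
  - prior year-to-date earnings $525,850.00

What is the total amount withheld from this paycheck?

State Income Tax: taxable = $18,050.00
  $1,863.08 + 32.38% × ($18,050.00 − $11,000.00) = $1,863.08 + 32.38% × $7,050.00 = $4,145.87
Retirement Security Contribution: cap $542,600.00 − YTD $525,850.00 = $16,750.00 subject; 1% × $16,750.00 = $167.50
Total: $4,145.87 + $167.50 = $4,313.37

$4,313.37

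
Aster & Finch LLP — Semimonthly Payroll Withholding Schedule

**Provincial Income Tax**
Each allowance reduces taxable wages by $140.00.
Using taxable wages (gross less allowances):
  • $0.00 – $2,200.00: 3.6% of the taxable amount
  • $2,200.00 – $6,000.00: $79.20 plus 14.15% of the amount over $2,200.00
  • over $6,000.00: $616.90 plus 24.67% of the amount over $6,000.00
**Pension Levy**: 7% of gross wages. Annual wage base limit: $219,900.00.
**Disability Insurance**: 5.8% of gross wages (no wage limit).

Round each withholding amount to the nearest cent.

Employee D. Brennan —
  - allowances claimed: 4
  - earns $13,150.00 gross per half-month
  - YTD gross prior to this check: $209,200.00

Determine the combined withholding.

Provincial Income Tax: taxable = $13,150.00 − 4×$140.00 = $12,590.00
  $616.90 + 24.67% × ($12,590.00 − $6,000.00) = $616.90 + 24.67% × $6,590.00 = $2,242.65
Pension Levy: cap $219,900.00 − YTD $209,200.00 = $10,700.00 subject; 7% × $10,700.00 = $749.00
Disability Insurance: 5.8% × $13,150.00 = $762.70
Total: $2,242.65 + $749.00 + $762.70 = $3,754.35

$3,754.35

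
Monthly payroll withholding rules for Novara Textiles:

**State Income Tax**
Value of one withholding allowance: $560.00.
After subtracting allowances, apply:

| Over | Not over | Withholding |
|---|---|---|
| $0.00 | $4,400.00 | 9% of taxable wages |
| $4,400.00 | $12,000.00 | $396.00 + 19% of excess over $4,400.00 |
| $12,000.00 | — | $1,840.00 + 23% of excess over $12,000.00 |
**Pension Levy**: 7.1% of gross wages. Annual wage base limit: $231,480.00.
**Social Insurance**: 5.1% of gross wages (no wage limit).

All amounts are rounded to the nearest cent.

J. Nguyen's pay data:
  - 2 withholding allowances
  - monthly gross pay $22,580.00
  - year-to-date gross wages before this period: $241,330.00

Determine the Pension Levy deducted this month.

$0.00

Pension Levy: YTD $241,330.00 ≥ cap $231,480.00 → $0.00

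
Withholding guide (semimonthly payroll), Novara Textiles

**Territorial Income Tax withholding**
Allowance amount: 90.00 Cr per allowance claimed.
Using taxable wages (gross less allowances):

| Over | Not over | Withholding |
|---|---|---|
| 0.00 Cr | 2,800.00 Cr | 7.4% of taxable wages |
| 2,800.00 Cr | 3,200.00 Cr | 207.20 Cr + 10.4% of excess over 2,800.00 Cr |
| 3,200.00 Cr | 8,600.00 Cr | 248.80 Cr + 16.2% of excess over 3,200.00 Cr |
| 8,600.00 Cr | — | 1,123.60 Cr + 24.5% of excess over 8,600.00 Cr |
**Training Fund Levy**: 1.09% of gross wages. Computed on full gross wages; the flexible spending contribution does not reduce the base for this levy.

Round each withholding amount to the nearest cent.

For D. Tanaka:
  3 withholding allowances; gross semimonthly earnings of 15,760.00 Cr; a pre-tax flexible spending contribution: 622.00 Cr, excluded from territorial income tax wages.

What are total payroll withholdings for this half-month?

Territorial Income Tax: taxable = 15,760.00 Cr − 622.00 Cr − 3×90.00 Cr = 14,868.00 Cr
  1,123.60 Cr + 24.5% × (14,868.00 Cr − 8,600.00 Cr) = 1,123.60 Cr + 24.5% × 6,268.00 Cr = 2,659.26 Cr
Training Fund Levy: 1.09% × 15,760.00 Cr = 171.78 Cr
Total: 2,659.26 Cr + 171.78 Cr = 2,831.04 Cr

2,831.04 Cr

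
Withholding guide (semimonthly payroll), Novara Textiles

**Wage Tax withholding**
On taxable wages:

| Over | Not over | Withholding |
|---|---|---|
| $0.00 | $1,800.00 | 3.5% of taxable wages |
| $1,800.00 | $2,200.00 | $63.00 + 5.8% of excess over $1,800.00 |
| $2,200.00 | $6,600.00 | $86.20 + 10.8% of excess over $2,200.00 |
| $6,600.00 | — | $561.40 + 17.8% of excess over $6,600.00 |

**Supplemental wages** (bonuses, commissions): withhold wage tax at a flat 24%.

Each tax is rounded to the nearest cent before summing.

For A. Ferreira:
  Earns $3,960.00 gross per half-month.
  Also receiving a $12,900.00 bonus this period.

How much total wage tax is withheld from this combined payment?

$3,372.28

Wage Tax: taxable = $3,960.00
  $86.20 + 10.8% × ($3,960.00 − $2,200.00) = $86.20 + 10.8% × $1,760.00 = $276.28
Supplemental (24% flat on bonus): 24% × $12,900.00 = $3,096.00
Total wage tax: $276.28 + $3,096.00 = $3,372.28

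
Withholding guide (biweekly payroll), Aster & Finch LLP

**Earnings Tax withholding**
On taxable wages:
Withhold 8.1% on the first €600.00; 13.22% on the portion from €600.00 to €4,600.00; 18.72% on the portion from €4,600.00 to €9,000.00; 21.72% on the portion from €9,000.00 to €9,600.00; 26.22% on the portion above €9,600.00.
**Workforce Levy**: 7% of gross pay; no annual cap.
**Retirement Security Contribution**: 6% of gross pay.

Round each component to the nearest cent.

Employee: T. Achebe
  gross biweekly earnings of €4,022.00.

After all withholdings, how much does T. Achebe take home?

€2,998.15

Earnings Tax: taxable = €4,022.00
  €48.60 + 13.22% × (€4,022.00 − €600.00) = €48.60 + 13.22% × €3,422.00 = €500.99
Workforce Levy: 7% × €4,022.00 = €281.54
Retirement Security Contribution: 6% × €4,022.00 = €241.32
Total withheld: €500.99 + €281.54 + €241.32 = €1,023.85
Net pay: €4,022.00 − €1,023.85 = €2,998.15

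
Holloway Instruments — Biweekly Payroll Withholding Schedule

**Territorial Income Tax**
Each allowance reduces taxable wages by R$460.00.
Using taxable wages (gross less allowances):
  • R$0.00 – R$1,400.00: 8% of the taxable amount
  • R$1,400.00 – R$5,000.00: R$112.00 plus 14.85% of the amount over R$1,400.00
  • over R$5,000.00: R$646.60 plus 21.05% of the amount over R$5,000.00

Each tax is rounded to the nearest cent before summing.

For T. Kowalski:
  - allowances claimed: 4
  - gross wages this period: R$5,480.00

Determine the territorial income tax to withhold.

R$444.64

Territorial Income Tax: taxable = R$5,480.00 − 4×R$460.00 = R$3,640.00
  R$112.00 + 14.85% × (R$3,640.00 − R$1,400.00) = R$112.00 + 14.85% × R$2,240.00 = R$444.64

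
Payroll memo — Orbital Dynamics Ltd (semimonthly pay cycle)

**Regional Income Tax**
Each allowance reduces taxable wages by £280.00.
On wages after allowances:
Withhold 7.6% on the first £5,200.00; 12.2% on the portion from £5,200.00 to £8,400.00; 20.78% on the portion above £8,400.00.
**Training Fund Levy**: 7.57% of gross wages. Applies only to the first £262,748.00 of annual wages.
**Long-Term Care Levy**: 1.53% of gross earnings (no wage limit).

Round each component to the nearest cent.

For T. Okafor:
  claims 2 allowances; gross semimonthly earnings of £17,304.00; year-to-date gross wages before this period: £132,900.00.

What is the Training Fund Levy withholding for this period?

Training Fund Levy: 7.57% × £17,304.00 = £1,309.91

£1,309.91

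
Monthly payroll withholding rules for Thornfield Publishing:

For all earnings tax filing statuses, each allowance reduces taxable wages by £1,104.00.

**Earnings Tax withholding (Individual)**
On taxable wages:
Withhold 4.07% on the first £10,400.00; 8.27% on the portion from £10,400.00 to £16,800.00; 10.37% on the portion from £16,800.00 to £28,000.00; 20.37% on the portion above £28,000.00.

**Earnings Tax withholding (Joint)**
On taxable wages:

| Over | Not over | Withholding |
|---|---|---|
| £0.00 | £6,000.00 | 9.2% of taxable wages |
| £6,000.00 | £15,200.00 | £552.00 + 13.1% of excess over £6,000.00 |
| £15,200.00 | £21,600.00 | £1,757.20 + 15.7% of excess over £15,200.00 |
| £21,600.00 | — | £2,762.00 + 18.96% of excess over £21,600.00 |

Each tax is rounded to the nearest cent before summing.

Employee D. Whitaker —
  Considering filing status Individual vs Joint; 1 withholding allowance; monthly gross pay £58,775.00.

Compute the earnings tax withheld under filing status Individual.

£8,157.98

Earnings Tax (Individual): taxable = £58,775.00 − 1×£1,104.00 = £57,671.00
  £2,114.00 + 20.37% × (£57,671.00 − £28,000.00) = £2,114.00 + 20.37% × £29,671.00 = £8,157.98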